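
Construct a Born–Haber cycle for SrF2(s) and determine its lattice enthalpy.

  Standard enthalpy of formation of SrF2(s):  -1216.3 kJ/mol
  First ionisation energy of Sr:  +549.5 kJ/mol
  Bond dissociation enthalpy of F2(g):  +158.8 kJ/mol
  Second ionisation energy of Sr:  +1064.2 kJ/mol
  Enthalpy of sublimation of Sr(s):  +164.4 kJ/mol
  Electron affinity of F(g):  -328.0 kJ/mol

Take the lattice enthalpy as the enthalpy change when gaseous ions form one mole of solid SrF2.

ΔHf° = 1·ΔHsub + 1·(ΣIE) + 1·D(F2) + 2·EA + U
-1216.3 = 1·(+164.4) + 1·(+1613.7) + 1·(+158.8) + 2·(-328.0) + U
U = -1216.3 − (+1280.9) = -2497.2 kJ/mol

U = -2497.2 kJ/mol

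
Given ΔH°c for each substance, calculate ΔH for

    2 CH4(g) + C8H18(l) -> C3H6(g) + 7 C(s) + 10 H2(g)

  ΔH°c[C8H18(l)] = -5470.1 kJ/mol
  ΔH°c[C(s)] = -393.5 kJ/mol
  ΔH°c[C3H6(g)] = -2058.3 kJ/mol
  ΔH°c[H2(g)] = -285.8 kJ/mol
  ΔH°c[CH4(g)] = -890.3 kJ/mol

ΔH = 420.1 kJ/mol

Using ΔH = Σ nΔHc°(reactants) − Σ nΔHc°(products):
= [2·(-890.3) + 1·(-5470.1)] − [1·(-2058.3) + 7·(-393.5) + 10·(-285.8)]
= 420.1 kJ/mol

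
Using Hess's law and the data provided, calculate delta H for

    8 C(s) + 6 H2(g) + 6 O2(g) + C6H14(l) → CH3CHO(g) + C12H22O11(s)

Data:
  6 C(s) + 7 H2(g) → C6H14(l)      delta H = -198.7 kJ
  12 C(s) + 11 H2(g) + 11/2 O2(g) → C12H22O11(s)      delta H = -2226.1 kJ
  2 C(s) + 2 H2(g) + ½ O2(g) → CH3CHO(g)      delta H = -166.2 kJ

delta H = -2193.6 kJ

equation 1 reversed (reverse to put C6H14(l) on the reactant side): +198.7 kJ
equation 2 as written (C12H22O11(s) already on the product side): -2226.1 kJ
equation 3 as written (CH3CHO(g) already on the product side): -166.2 kJ
delta H = (+198.7) + (-2226.1) + (-166.2) = -2193.6 kJ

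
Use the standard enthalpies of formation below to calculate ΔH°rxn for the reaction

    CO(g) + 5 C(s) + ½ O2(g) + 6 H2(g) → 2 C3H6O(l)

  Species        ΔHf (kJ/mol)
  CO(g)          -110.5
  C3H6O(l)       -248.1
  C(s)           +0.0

ΔH°rxn = -385.7 kJ/mol

Products: 2·(-248.1) = -496.2
Reactants: 1·(-110.5) + 5·(+0.0) + 1/2·(+0.0) + 6·(+0.0) = -110.5
ΔH°rxn = (-496.2) − (-110.5) = -385.7 kJ/mol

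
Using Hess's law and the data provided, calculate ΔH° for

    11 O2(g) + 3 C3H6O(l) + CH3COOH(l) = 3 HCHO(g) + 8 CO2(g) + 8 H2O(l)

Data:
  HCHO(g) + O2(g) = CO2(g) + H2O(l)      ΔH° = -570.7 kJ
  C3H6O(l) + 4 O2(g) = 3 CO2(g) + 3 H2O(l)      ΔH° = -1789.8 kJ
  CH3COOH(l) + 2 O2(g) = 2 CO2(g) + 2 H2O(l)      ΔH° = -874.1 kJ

equation 1 reversed and × 3: (-3)·(-570.7) = +1712.1 kJ
equation 2 × 3: (3)·(-1789.8) = -5369.4 kJ
equation 3 as written: -874.1 kJ
By Hess's law, ΔH° = (+1712.1) + (-5369.4) + (-874.1) = -4531.4 kJ

ΔH° = -4531.4 kJ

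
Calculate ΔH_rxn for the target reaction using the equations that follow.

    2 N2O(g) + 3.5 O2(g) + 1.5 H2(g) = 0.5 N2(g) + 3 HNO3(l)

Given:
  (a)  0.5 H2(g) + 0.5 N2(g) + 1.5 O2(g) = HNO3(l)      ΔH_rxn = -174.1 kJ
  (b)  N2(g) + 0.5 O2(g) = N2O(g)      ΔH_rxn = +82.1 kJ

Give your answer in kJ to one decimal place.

(a) × 3 (×3 to match 3 HNO3(l) in the target): (3)·(-174.1) = -522.3 kJ
(b) reversed and × 2 (N2O(g) must end up as a reactant; ×2 to match 2 N2O(g) in the target): (-2)·(+82.1) = -164.2 kJ
ΔH_rxn = (3)·(-174.1) + (-2)·(+82.1) = -686.5 kJ

ΔH_rxn = -686.5 kJ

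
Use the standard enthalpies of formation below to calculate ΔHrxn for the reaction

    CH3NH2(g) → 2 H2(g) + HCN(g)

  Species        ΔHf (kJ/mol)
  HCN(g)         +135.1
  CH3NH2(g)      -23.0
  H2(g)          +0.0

ΔHrxn = 158.1 kJ/mol

Products: 2·(+0.0) + 1·(+135.1) = +135.1
Reactants: 1·(-23.0) = -23.0
ΔHrxn = (+135.1) − (-23.0) = 158.1 kJ/mol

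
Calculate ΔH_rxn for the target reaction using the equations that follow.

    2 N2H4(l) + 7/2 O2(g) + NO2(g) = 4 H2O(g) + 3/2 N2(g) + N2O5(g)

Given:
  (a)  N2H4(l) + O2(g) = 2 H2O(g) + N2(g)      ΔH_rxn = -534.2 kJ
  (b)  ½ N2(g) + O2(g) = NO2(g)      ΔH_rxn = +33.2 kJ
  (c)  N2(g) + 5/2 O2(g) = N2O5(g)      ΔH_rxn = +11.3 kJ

ΔH_rxn = -1090.3 kJ

(a) × 2: (2)·(-534.2) = -1068.4 kJ
(b) reversed: -33.2 kJ
(c) as written: +11.3 kJ
ΔH_rxn = (2)·(-534.2) + (-1)·(+33.2) + (1)·(+11.3) = -1090.3 kJ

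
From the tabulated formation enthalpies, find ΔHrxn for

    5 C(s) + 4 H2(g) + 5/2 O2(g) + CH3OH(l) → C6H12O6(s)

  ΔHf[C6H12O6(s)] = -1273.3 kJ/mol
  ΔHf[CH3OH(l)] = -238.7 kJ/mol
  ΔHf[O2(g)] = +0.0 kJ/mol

ΔH°rxn = Σ nΔHf°(products) − Σ nΔHf°(reactants).
Products: 1·(-1273.3) = -1273.3
Reactants: 5·(+0.0) + 4·(+0.0) + 5/2·(+0.0) + 1·(-238.7) = -238.7
ΔHrxn = (-1273.3) − (-238.7) = -1034.6 kJ/mol

ΔHrxn = -1034.6 kJ/mol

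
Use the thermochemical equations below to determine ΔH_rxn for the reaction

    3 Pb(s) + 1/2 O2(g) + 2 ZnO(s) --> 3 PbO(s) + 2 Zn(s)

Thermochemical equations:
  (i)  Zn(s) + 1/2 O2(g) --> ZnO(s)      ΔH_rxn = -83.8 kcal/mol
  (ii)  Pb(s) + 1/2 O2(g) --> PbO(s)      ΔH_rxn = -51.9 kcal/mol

(i) reversed and × 2: (-2)·(-83.8) = +167.6 kcal/mol
(ii) × 3: (3)·(-51.9) = -155.7 kcal/mol
ΔH_rxn = (-2)·(-83.8) + (3)·(-51.9) = 11.9 kcal/mol

ΔH_rxn = 11.9 kcal/mol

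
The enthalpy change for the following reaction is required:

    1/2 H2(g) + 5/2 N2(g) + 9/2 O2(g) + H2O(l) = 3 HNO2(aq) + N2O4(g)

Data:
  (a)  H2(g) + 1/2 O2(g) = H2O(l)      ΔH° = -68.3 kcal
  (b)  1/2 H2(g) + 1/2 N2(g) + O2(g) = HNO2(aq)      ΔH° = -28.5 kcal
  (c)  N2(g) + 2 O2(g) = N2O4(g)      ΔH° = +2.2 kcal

ΔH° = -15.0 kcal

(a) reversed: +68.3 kcal
(b) × 3: (3)·(-28.5) = -85.5 kcal
(c) as written: +2.2 kcal
Combining the equations, ΔH° = (+68.3) + (-85.5) + (+2.2) = -15.0 kcal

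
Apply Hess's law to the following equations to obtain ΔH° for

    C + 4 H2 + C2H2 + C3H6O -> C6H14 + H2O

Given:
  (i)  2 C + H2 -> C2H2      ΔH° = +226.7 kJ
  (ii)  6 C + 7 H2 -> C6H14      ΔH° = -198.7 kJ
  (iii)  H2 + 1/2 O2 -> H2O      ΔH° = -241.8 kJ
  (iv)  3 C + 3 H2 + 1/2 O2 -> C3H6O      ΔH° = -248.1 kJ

ΔH° = -419.1 kJ

(i) reversed (C2H2 must end up as a reactant): -226.7 kJ
(ii) as written (C6H14 already on the product side): -198.7 kJ
(iii) as written (H2O already on the product side): -241.8 kJ
(iv) reversed (reverse to put C3H6O on the reactant side): +248.1 kJ
Since enthalpy is a state function, ΔH° = (-226.7) + (-198.7) + (-241.8) + (+248.1) = -419.1 kJ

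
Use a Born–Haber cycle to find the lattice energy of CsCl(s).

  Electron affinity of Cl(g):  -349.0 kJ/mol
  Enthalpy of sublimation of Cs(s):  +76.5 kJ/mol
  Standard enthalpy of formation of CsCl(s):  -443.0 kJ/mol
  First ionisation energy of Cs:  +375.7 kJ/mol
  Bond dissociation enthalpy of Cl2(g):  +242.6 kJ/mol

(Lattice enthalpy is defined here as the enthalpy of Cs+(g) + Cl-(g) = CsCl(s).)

U = -667.5 kJ/mol

ΔHf° = 1·ΔHsub + 1·(ΣIE) + 1/2·D(Cl2) + 1·EA + U
-443.0 = 1·(+76.5) + 1·(+375.7) + 1/2·(+242.6) + 1·(-349.0) + U
U = -443.0 − (+224.5) = -667.5 kJ/mol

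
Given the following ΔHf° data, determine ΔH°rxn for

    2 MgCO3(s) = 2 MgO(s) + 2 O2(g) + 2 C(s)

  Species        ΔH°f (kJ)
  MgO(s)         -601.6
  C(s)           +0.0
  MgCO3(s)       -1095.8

ΔH°rxn = Σ nΔHf°(products) − Σ nΔHf°(reactants).
Products: 2·(-601.6) + 2·(+0.0) + 2·(+0.0) = -1203.2
Reactants: 2·(-1095.8) = -2191.6
ΔH°rxn = (-1203.2) − (-2191.6) = 988.4 kJ

ΔH°rxn = 988.4 kJ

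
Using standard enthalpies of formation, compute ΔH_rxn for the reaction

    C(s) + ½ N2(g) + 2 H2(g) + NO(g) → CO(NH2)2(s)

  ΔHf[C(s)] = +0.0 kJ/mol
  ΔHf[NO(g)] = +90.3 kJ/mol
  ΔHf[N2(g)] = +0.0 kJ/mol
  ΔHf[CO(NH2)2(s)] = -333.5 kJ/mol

ΔH°rxn = Σ nΔHf°(products) − Σ nΔHf°(reactants).
Products: 1·(-333.5) = -333.5
Reactants: 1·(+0.0) + 1/2·(+0.0) + 2·(+0.0) + 1·(+90.3) = +90.3
ΔH_rxn = (-333.5) − (+90.3) = -423.8 kJ/mol

ΔH_rxn = -423.8 kJ/mol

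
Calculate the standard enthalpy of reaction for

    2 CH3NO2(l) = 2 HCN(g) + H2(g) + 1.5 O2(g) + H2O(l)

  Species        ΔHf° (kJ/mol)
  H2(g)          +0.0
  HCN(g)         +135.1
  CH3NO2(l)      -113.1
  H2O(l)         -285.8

ΔH°rxn = Σ nΔHf°(products) − Σ nΔHf°(reactants).
Products: 2·(+135.1) + 1·(+0.0) + 3/2·(+0.0) + 1·(-285.8) = -15.6
Reactants: 2·(-113.1) = -226.2
ΔH_rxn = (-15.6) − (-226.2) = 210.6 kJ/mol

ΔH_rxn = 210.6 kJ/mol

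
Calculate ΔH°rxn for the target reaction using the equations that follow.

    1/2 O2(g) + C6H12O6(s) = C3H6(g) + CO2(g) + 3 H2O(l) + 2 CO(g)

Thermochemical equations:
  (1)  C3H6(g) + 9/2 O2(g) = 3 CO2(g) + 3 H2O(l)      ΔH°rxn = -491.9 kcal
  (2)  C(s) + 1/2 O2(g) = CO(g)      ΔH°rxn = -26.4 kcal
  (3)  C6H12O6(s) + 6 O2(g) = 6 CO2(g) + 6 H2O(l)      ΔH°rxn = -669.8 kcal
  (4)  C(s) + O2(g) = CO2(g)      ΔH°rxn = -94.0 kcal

(1) reversed (C3H6(g) must end up as a product): +491.9 kcal
(2) × 2 (×2 to match 2 CO(g) in the target): (2)·(-26.4) = -52.8 kcal
(3) as written (C6H12O6(s) already on the reactant side): -669.8 kcal
(4) reversed and × 2: (-2)·(-94.0) = +188.0 kcal
By Hess's law, ΔH°rxn = (-1)·(-491.9) + (2)·(-26.4) + (1)·(-669.8) + (-2)·(-94.0) = -42.7 kcal

ΔH°rxn = -42.7 kcal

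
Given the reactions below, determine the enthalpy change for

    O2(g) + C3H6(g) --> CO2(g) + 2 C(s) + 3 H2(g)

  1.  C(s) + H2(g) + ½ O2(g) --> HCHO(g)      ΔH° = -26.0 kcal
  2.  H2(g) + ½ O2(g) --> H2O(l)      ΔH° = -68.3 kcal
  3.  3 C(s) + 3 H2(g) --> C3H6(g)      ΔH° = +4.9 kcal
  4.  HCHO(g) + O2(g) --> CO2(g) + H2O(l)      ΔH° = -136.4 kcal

ΔH° = -99.0 kcal

eq. 1 as written: -26.0 kcal
eq. 2 reversed: +68.3 kcal
eq. 3 reversed: -4.9 kcal
eq. 4 as written: -136.4 kcal
ΔH° = (1)·(-26.0) + (-1)·(-68.3) + (-1)·(+4.9) + (1)·(-136.4) = -99.0 kcal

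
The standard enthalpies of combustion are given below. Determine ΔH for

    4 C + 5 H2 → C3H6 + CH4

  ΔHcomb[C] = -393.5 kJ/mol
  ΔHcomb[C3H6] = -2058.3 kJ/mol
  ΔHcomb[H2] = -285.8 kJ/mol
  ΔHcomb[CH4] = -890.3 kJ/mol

ΔH = -54.4 kJ/mol

Using ΔH = Σ nΔHc°(reactants) − Σ nΔHc°(products):
= [4·(-393.5) + 5·(-285.8)] − [1·(-2058.3) + 1·(-890.3)]
= -54.4 kJ/mol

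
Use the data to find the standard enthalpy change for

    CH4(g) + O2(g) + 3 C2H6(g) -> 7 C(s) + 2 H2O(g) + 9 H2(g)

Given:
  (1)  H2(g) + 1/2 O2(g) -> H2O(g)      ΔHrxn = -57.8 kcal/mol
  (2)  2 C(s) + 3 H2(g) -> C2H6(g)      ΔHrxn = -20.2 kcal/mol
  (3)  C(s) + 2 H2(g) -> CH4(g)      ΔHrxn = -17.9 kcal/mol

(1) × 2: (2)·(-57.8) = -115.6 kcal/mol
(2) reversed and × 3: (-3)·(-20.2) = +60.6 kcal/mol
(3) reversed: +17.9 kcal/mol
Since enthalpy is a state function, ΔHrxn = (-115.6) + (+60.6) + (+17.9) = -37.1 kcal/mol

ΔHrxn = -37.1 kcal/mol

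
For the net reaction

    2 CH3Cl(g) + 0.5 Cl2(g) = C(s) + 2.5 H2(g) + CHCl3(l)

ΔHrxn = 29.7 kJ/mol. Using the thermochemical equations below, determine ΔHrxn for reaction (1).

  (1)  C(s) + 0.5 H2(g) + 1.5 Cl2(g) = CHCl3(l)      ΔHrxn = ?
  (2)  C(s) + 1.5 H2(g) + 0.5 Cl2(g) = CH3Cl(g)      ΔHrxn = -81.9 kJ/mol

(1) as written (CHCl3(l) already on the product side): contributes x
(2) reversed and × 2 (reverse to put CH3Cl(g) on the reactant side; scale by 2 for the 2 CH3Cl(g)): (-2)·(-81.9) = +163.8 kJ/mol
+29.7 = (+163.8) + x
x = (+29.7 − (+163.8)) / (1) = -134.1 kJ/mol

ΔHrxn = -134.1 kJ/mol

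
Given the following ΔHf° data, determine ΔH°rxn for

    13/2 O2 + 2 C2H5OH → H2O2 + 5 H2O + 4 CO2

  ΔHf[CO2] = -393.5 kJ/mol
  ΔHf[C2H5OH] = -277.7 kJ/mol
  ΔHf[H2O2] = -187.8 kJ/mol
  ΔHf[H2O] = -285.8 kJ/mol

ΔH°rxn = Σ nΔHf°(products) − Σ nΔHf°(reactants).
Products: 1·(-187.8) + 5·(-285.8) + 4·(-393.5) = -3190.8
Reactants: 13/2·(+0.0) + 2·(-277.7) = -555.4
ΔH°rxn = (-3190.8) − (-555.4) = -2635.4 kJ/mol

ΔH°rxn = -2635.4 kJ/mol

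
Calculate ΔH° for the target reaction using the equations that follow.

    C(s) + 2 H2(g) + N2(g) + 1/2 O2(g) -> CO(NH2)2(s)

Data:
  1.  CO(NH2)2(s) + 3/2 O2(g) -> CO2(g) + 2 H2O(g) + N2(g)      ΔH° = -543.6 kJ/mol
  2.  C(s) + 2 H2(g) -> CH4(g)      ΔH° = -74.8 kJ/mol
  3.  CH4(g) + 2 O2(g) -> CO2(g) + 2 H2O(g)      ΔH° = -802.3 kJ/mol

ΔH° = -333.5 kJ/mol

eq. 1 reversed: +543.6 kJ/mol
eq. 2 as written: -74.8 kJ/mol
eq. 3 as written: -802.3 kJ/mol
ΔH° = (-1)·(-543.6) + (1)·(-74.8) + (1)·(-802.3) = -333.5 kJ/mol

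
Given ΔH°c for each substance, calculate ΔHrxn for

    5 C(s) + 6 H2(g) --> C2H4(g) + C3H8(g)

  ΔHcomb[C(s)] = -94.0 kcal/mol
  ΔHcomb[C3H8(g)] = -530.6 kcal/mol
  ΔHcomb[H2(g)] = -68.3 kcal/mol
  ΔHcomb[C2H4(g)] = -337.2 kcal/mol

With combustion enthalpies, reactants minus products:
= [5·(-94.0) + 6·(-68.3)] − [1·(-337.2) + 1·(-530.6)]
= -12.0 kcal/mol

ΔHrxn = -12.0 kcal/mol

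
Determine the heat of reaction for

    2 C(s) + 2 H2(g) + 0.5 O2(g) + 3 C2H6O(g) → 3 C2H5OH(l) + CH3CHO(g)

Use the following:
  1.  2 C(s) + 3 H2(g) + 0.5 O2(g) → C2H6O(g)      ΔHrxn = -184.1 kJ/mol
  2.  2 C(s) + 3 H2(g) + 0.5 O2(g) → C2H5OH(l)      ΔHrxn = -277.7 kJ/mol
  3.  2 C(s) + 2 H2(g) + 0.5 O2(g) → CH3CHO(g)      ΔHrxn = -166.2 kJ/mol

eq. 1 reversed and × 3: (-3)·(-184.1) = +552.3 kJ/mol
eq. 2 × 3: (3)·(-277.7) = -833.1 kJ/mol
eq. 3 as written: -166.2 kJ/mol
Combining the equations, ΔHrxn = (-3)·(-184.1) + (3)·(-277.7) + (1)·(-166.2) = -447.0 kJ/mol

ΔHrxn = -447.0 kJ/mol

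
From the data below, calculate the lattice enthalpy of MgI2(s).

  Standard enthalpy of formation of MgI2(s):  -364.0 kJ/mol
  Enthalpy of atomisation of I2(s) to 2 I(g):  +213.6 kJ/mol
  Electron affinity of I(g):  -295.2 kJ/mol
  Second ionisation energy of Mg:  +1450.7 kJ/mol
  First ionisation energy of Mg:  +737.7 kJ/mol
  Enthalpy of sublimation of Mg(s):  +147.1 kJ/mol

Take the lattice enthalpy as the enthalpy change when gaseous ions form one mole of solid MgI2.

U = -2322.7 kJ/mol

ΔHf° = 1·ΔHsub + 1·(ΣIE) + 1·D(I2) + 2·EA + U
-364.0 = 1·(+147.1) + 1·(+2188.4) + 1·(+213.6) + 2·(-295.2) + U
U = -364.0 − (+1958.7) = -2322.7 kJ/mol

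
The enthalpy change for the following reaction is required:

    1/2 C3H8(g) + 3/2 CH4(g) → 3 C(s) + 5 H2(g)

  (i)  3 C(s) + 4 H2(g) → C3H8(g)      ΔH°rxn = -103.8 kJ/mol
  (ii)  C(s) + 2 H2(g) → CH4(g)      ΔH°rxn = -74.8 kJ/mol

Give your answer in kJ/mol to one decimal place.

(i) reversed and × 1/2 (reverse to put C3H8(g) on the reactant side; ×1/2 to match 1/2 C3H8(g) in the target): (-1/2)·(-103.8) = +51.9 kJ/mol
(ii) reversed and × 3/2 (CH4(g) must end up as a reactant; scale by 3/2 for the 3/2 CH4(g)): (-3/2)·(-74.8) = +112.2 kJ/mol
Summing the manipulated equations, ΔH°rxn = (-1/2)·(-103.8) + (-3/2)·(-74.8) = 164.1 kJ/mol

ΔH°rxn = 164.1 kJ/mol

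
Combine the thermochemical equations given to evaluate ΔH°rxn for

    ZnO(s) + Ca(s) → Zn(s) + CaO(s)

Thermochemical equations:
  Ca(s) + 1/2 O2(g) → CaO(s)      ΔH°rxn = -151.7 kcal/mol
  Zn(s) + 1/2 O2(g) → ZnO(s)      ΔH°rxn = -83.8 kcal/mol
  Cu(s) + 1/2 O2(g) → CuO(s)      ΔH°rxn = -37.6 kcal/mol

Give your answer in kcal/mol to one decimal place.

ΔH°rxn = -67.9 kcal/mol

equation 1 as written (CaO(s) already on the product side): -151.7 kcal/mol
equation 2 reversed (ZnO(s) must end up as a reactant): +83.8 kcal/mol
equation 3: not needed (Cu(s) appears nowhere else).
By Hess's law, ΔH°rxn = (1)·(-151.7) + (-1)·(-83.8) = -67.9 kcal/mol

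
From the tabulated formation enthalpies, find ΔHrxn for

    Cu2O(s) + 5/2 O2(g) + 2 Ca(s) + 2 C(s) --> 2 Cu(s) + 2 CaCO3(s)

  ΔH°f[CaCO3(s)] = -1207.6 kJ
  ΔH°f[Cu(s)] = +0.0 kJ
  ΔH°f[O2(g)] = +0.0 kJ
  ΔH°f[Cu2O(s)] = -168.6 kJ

ΔH°rxn = Σ nΔHf°(products) − Σ nΔHf°(reactants).
Products: 2·(+0.0) + 2·(-1207.6) = -2415.2
Reactants: 1·(-168.6) + 5/2·(+0.0) + 2·(+0.0) + 2·(+0.0) = -168.6
ΔHrxn = (-2415.2) − (-168.6) = -2246.6 kJ

ΔHrxn = -2246.6 kJ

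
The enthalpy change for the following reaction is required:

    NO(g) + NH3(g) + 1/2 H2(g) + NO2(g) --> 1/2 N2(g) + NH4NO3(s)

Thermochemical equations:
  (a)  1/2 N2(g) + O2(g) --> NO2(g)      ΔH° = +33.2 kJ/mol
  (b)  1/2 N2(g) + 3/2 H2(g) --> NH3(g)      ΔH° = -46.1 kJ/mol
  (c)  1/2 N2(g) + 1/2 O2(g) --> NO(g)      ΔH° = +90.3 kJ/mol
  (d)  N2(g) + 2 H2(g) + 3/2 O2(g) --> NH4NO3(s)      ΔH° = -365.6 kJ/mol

(a) reversed (reverse to put NO2(g) on the reactant side): -33.2 kJ/mol
(b) reversed (NH3(g) must end up as a reactant): +46.1 kJ/mol
(c) reversed (reverse to put NO(g) on the reactant side): -90.3 kJ/mol
(d) as written (NH4NO3(s) already on the product side): -365.6 kJ/mol
Combining the equations, ΔH° = (-1)·(+33.2) + (-1)·(-46.1) + (-1)·(+90.3) + (1)·(-365.6) = -443.0 kJ/mol

ΔH° = -443.0 kJ/mol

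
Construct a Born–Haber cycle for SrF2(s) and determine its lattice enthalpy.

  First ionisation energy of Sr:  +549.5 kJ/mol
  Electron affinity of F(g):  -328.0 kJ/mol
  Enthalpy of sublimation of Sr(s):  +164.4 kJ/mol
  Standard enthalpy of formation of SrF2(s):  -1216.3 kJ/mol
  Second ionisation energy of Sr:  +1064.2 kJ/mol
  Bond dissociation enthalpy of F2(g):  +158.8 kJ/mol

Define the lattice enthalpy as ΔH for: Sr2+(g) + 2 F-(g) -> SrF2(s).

U = -2497.2 kJ/mol

ΔHf° = 1·ΔHsub + 1·(ΣIE) + 1·D(F2) + 2·EA + U
-1216.3 = 1·(+164.4) + 1·(+1613.7) + 1·(+158.8) + 2·(-328.0) + U
U = -1216.3 − (+1280.9) = -2497.2 kJ/mol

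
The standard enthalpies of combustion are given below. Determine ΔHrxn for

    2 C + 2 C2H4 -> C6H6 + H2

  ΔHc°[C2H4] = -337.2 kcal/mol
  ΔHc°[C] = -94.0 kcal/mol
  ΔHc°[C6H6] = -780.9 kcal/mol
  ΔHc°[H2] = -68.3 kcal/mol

ΔHrxn = -13.2 kcal/mol

With combustion enthalpies, reactants minus products:
= [2·(-94.0) + 2·(-337.2)] − [1·(-780.9) + 1·(-68.3)]
= -13.2 kcal/mol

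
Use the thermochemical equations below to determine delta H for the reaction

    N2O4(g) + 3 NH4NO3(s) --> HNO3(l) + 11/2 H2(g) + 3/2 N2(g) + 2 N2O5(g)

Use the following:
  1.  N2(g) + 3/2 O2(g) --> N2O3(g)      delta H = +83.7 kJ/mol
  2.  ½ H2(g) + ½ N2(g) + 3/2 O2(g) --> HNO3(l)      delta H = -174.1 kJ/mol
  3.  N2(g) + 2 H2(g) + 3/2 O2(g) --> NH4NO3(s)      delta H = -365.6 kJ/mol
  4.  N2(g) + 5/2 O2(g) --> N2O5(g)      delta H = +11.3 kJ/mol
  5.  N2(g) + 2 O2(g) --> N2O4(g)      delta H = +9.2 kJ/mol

eq. 1: not needed (N2O3(g) appears nowhere else).
eq. 2 as written (HNO3(l) already on the product side): -174.1 kJ/mol
eq. 3 reversed and × 3 (NH4NO3(s) must end up as a reactant; ×3 to match 3 NH4NO3(s) in the target): (-3)·(-365.6) = +1096.8 kJ/mol
eq. 4 × 2 (scale by 2 for the 2 N2O5(g)): (2)·(+11.3) = +22.6 kJ/mol
eq. 5 reversed (N2O4(g) must end up as a reactant): -9.2 kJ/mol
delta H = (1)·(-174.1) + (-3)·(-365.6) + (2)·(+11.3) + (-1)·(+9.2) = 936.1 kJ/mol

delta H = 936.1 kJ/mol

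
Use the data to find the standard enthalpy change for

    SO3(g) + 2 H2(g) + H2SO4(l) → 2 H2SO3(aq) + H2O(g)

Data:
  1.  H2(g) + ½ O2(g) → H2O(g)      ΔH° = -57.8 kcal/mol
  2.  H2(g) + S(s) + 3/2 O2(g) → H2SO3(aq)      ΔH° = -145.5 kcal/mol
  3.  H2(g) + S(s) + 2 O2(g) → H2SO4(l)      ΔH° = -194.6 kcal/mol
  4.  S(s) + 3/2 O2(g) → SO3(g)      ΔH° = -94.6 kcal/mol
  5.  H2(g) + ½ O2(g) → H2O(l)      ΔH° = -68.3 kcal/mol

ΔH° = -59.6 kcal/mol

eq. 1 as written: -57.8 kcal/mol
eq. 2 × 2: (2)·(-145.5) = -291.0 kcal/mol
eq. 3 reversed: +194.6 kcal/mol
eq. 4 reversed: +94.6 kcal/mol
eq. 5: not needed.
ΔH° = (-57.8) + (-291.0) + (+194.6) + (+94.6) = -59.6 kcal/mol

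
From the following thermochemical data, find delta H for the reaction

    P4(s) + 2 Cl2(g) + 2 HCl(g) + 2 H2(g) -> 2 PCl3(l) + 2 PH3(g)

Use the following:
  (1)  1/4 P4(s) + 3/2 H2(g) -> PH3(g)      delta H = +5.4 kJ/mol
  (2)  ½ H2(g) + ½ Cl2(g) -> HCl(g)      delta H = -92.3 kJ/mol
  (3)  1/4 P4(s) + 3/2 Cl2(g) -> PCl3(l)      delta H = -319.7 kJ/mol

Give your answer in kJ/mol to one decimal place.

(1) × 2: (2)·(+5.4) = +10.8 kJ/mol
(2) reversed and × 2: (-2)·(-92.3) = +184.6 kJ/mol
(3) × 2: (2)·(-319.7) = -639.4 kJ/mol
delta H = (2)·(+5.4) + (-2)·(-92.3) + (2)·(-319.7) = -444.0 kJ/mol

delta H = -444.0 kJ/mol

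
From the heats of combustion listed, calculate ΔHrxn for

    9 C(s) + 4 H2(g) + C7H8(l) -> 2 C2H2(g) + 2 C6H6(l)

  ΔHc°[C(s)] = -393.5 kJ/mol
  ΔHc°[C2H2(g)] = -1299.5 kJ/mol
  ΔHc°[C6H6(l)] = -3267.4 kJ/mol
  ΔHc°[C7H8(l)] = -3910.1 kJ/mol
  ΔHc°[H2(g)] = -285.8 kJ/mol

Using ΔH = Σ nΔHc°(reactants) − Σ nΔHc°(products):
= [9·(-393.5) + 4·(-285.8) + 1·(-3910.1)] − [2·(-1299.5) + 2·(-3267.4)]
= 539.0 kJ/mol

ΔHrxn = 539.0 kJ/mol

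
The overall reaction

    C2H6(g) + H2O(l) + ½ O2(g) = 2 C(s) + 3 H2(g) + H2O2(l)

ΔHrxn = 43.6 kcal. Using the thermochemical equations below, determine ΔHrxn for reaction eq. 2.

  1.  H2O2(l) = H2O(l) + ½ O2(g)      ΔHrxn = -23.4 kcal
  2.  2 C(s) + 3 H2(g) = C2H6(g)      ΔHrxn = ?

eq. 1 reversed: +23.4 kcal
eq. 2 reversed: contributes −x
+43.6 = (+23.4) − x
x = (+43.6 − (+23.4)) / (-1) = -20.2 kcal

ΔHrxn = -20.2 kcal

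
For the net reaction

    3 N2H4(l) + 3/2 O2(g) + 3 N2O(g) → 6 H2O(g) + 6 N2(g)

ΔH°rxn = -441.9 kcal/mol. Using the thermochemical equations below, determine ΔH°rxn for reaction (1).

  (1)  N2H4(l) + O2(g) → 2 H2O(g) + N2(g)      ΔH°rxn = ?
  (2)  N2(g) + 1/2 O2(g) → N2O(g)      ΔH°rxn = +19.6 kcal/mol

(1) × 3: contributes 3·x
(2) reversed and × 3: (-3)·(+19.6) = -58.8 kcal/mol
-441.9 = (-58.8) + 3·x
x = (-441.9 − (-58.8)) / (3) = -127.7 kcal/mol

ΔH°rxn = -127.7 kcal/mol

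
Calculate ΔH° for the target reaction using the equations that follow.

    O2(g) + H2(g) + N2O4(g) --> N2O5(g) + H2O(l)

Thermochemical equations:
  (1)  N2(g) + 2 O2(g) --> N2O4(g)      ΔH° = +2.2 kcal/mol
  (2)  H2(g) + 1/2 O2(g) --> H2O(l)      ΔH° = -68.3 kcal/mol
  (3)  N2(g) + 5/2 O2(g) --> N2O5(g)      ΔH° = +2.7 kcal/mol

(1) reversed: -2.2 kcal/mol
(2) as written: -68.3 kcal/mol
(3) as written: +2.7 kcal/mol
ΔH° = (-2.2) + (-68.3) + (+2.7) = -67.8 kcal/mol

ΔH° = -67.8 kcal/mol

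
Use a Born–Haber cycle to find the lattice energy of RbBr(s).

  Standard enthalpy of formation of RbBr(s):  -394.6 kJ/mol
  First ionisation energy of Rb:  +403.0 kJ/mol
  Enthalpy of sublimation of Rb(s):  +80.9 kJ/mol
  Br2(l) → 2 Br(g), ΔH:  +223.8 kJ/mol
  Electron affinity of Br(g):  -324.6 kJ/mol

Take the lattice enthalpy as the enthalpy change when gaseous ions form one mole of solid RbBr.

ΔHf° = 1·ΔHsub + 1·(ΣIE) + 1/2·D(Br2) + 1·EA + U
-394.6 = 1·(+80.9) + 1·(+403.0) + 1/2·(+223.8) + 1·(-324.6) + U
U = -394.6 − (+271.2) = -665.8 kJ/mol

U = -665.8 kJ/mol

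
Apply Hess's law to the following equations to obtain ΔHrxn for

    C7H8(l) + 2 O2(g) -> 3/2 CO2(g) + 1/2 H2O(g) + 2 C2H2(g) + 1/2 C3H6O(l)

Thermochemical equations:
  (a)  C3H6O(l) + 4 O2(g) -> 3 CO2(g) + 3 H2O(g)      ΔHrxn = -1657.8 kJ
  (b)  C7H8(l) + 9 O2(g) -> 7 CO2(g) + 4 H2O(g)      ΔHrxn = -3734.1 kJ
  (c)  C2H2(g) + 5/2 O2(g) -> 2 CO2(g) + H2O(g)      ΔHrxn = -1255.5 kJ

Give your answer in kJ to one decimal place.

ΔHrxn = -394.2 kJ

(a) reversed and × 1/2: (-1/2)·(-1657.8) = +828.9 kJ
(b) as written: -3734.1 kJ
(c) reversed and × 2: (-2)·(-1255.5) = +2511.0 kJ
Since enthalpy is a state function, ΔHrxn = (-1/2)·(-1657.8) + (1)·(-3734.1) + (-2)·(-1255.5) = -394.2 kJ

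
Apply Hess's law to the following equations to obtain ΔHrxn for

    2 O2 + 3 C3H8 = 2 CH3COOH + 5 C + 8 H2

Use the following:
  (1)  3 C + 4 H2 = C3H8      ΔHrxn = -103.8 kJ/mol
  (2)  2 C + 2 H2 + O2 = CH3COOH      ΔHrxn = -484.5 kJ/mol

ΔHrxn = -657.6 kJ/mol

(1) reversed and × 3: (-3)·(-103.8) = +311.4 kJ/mol
(2) × 2: (2)·(-484.5) = -969.0 kJ/mol
Since enthalpy is a state function, ΔHrxn = (-3)·(-103.8) + (2)·(-484.5) = -657.6 kJ/mol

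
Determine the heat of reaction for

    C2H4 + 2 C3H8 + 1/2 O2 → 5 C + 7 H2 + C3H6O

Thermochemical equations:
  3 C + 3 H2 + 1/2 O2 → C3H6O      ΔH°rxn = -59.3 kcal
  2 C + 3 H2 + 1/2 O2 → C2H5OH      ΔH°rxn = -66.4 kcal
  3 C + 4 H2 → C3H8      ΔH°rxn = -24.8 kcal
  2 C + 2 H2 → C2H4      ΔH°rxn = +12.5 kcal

ΔH°rxn = -22.2 kcal

equation 1 as written (C3H6O already on the product side): -59.3 kcal
equation 2: not needed (C2H5OH appears nowhere else).
equation 3 reversed and × 2 (reverse to put C3H8 on the reactant side; ×2 to match 2 C3H8 in the target): (-2)·(-24.8) = +49.6 kcal
equation 4 reversed (C2H4 must end up as a reactant): -12.5 kcal
By Hess's law, ΔH°rxn = (-59.3) + (+49.6) + (-12.5) = -22.2 kcal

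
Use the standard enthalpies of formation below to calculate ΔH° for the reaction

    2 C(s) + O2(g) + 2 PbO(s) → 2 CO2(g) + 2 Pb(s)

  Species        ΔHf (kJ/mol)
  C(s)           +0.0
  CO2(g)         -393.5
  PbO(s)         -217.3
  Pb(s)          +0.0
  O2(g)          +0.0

ΔH° = -352.4 kJ/mol

Products: 2·(-393.5) + 2·(+0.0) = -787.0
Reactants: 2·(+0.0) + 1·(+0.0) + 2·(-217.3) = -434.6
ΔH° = (-787.0) − (-434.6) = -352.4 kJ/mol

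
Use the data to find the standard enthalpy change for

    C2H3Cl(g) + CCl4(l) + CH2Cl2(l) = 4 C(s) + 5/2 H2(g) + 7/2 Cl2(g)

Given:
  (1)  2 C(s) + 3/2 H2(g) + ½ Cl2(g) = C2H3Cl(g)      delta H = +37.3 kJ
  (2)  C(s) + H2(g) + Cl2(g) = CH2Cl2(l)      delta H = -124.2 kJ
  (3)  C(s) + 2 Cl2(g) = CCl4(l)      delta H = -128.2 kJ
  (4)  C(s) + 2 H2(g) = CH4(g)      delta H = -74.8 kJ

delta H = 215.1 kJ

(1) reversed (C2H3Cl(g) must end up as a reactant): -37.3 kJ
(2) reversed (CH2Cl2(l) must end up as a reactant): +124.2 kJ
(3) reversed (reverse to put CCl4(l) on the reactant side): +128.2 kJ
(4): not needed (CH4(g) appears nowhere else).
delta H = (-1)·(+37.3) + (-1)·(-124.2) + (-1)·(-128.2) = 215.1 kJ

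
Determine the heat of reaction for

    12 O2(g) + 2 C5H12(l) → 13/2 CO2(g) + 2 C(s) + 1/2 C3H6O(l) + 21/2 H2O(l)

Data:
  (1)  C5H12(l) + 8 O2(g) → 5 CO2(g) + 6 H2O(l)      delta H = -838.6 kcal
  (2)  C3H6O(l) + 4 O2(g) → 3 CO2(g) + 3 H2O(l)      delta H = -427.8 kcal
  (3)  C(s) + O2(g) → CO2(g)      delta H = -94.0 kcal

(1) × 2: (2)·(-838.6) = -1677.2 kcal
(2) reversed and × 1/2: (-1/2)·(-427.8) = +213.9 kcal
(3) reversed and × 2: (-2)·(-94.0) = +188.0 kcal
delta H = (-1677.2) + (+213.9) + (+188.0) = -1275.3 kcal

delta H = -1275.3 kcal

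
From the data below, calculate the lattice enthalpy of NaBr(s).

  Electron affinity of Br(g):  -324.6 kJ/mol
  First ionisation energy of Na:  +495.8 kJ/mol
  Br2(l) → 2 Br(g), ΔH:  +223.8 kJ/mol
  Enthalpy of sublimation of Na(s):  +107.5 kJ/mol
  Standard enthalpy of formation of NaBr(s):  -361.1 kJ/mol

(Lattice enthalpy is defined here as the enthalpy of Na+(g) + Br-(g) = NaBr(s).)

ΔHf° = 1·ΔHsub + 1·(ΣIE) + 1/2·D(Br2) + 1·EA + U
-361.1 = 1·(+107.5) + 1·(+495.8) + 1/2·(+223.8) + 1·(-324.6) + U
U = -361.1 − (+390.6) = -751.7 kJ/mol

U = -751.7 kJ/mol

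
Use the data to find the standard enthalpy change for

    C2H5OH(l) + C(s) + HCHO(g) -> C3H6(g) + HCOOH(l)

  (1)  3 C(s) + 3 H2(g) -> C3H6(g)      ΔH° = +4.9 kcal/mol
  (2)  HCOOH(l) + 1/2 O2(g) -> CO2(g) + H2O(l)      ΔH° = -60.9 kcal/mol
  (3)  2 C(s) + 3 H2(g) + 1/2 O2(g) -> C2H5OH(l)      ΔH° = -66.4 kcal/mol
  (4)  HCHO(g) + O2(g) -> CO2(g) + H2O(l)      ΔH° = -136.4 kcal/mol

(1) as written (C3H6(g) already on the product side): +4.9 kcal/mol
(2) reversed (HCOOH(l) must end up as a product): +60.9 kcal/mol
(3) reversed (reverse to put C2H5OH(l) on the reactant side): +66.4 kcal/mol
(4) as written (HCHO(g) already on the reactant side): -136.4 kcal/mol
ΔH° = (1)·(+4.9) + (-1)·(-60.9) + (-1)·(-66.4) + (1)·(-136.4) = -4.2 kcal/mol

ΔH° = -4.2 kcal/mol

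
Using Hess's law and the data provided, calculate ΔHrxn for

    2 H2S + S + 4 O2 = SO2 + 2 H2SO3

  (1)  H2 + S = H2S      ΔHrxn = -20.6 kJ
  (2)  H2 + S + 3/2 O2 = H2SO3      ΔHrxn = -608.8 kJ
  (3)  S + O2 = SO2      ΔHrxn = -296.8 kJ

ΔHrxn = -1473.2 kJ

(1) reversed and × 2: (-2)·(-20.6) = +41.2 kJ
(2) × 2: (2)·(-608.8) = -1217.6 kJ
(3) as written: -296.8 kJ
Combining the equations, ΔHrxn = (+41.2) + (-1217.6) + (-296.8) = -1473.2 kJ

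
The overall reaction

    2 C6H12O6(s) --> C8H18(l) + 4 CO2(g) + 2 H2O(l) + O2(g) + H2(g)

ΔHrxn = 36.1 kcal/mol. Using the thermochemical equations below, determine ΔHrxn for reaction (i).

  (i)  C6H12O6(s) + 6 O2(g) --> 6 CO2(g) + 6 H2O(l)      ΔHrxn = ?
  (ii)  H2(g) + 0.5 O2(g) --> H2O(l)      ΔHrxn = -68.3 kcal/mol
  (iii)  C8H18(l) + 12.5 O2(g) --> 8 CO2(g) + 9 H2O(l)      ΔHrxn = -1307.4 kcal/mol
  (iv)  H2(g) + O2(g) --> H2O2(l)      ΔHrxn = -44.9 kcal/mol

ΔHrxn = -669.8 kcal/mol

(i) × 2 (×2 to match 2 C6H12O6(s) in the target): contributes 2·x
(ii) reversed: +68.3 kcal/mol
(iii) reversed (C8H18(l) must end up as a product): +1307.4 kcal/mol
(iv): not needed (H2O2(l) appears nowhere else).
+36.1 = (+68.3) + (+1307.4) + 2·x
x = (+36.1 − (+1375.7)) / (2) = -669.8 kcal/mol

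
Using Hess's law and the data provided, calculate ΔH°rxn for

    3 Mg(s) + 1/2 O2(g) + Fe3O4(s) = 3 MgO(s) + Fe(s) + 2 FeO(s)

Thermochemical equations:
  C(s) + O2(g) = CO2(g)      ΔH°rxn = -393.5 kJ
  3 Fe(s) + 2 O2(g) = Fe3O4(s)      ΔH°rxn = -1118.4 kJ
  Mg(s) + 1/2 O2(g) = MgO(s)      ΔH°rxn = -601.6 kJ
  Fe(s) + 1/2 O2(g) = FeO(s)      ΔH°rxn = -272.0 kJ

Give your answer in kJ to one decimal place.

ΔH°rxn = -1230.4 kJ

equation 1: not needed (C(s) appears nowhere else).
equation 2 reversed (reverse to put Fe3O4(s) on the reactant side): +1118.4 kJ
equation 3 × 3 (scale by 3 for the 3 MgO(s)): (3)·(-601.6) = -1804.8 kJ
equation 4 × 2 (scale by 2 for the 2 FeO(s)): (2)·(-272.0) = -544.0 kJ
Combining the equations, ΔH°rxn = (-1)·(-1118.4) + (3)·(-601.6) + (2)·(-272.0) = -1230.4 kJ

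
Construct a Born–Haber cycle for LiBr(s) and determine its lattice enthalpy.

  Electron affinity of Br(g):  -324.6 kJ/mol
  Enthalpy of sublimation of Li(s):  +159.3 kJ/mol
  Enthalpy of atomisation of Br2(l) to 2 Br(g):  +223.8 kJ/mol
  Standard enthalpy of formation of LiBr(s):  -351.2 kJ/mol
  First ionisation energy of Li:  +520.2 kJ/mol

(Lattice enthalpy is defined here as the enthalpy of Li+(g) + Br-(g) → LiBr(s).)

ΔHf° = 1·ΔHsub + 1·(ΣIE) + 1/2·D(Br2) + 1·EA + U
-351.2 = 1·(+159.3) + 1·(+520.2) + 1/2·(+223.8) + 1·(-324.6) + U
U = -351.2 − (+466.8) = -818.0 kJ/mol

U = -818.0 kJ/mol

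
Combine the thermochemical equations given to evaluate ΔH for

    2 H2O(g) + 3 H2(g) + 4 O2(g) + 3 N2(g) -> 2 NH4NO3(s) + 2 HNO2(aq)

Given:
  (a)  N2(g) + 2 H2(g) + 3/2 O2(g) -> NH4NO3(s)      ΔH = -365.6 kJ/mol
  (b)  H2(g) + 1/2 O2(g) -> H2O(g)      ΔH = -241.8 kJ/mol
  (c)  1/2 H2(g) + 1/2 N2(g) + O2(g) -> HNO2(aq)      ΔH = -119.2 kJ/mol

ΔH = -486.0 kJ/mol

(a) × 2: (2)·(-365.6) = -731.2 kJ/mol
(b) reversed and × 2: (-2)·(-241.8) = +483.6 kJ/mol
(c) × 2: (2)·(-119.2) = -238.4 kJ/mol
Combining the equations, ΔH = (-731.2) + (+483.6) + (-238.4) = -486.0 kJ/mol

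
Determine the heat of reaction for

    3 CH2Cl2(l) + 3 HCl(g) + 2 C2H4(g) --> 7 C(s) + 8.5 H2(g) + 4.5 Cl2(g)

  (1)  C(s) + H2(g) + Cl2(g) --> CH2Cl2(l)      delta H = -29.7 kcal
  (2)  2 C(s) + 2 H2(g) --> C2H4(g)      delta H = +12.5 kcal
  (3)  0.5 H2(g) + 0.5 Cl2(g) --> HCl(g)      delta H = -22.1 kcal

delta H = 130.4 kcal

(1) reversed and × 3 (reverse to put CH2Cl2(l) on the reactant side; ×3 to match 3 CH2Cl2(l) in the target): (-3)·(-29.7) = +89.1 kcal
(2) reversed and × 2 (C2H4(g) must end up as a reactant; ×2 to match 2 C2H4(g) in the target): (-2)·(+12.5) = -25.0 kcal
(3) reversed and × 3 (reverse to put HCl(g) on the reactant side; ×3 to match 3 HCl(g) in the target): (-3)·(-22.1) = +66.3 kcal
By Hess's law, delta H = (+89.1) + (-25.0) + (+66.3) = 130.4 kcal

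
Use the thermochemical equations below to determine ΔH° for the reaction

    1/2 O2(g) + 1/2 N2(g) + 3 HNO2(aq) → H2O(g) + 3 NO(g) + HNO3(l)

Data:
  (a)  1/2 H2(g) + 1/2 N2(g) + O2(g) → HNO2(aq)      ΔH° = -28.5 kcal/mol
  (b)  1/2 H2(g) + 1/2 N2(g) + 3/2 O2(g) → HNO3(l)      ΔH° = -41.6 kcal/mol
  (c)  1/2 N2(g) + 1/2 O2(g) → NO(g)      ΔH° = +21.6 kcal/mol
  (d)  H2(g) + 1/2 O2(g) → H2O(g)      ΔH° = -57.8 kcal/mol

ΔH° = 50.9 kcal/mol

(a) reversed and × 3: (-3)·(-28.5) = +85.5 kcal/mol
(b) as written: -41.6 kcal/mol
(c) × 3: (3)·(+21.6) = +64.8 kcal/mol
(d) as written: -57.8 kcal/mol
Combining the equations, ΔH° = (+85.5) + (-41.6) + (+64.8) + (-57.8) = 50.9 kcal/mol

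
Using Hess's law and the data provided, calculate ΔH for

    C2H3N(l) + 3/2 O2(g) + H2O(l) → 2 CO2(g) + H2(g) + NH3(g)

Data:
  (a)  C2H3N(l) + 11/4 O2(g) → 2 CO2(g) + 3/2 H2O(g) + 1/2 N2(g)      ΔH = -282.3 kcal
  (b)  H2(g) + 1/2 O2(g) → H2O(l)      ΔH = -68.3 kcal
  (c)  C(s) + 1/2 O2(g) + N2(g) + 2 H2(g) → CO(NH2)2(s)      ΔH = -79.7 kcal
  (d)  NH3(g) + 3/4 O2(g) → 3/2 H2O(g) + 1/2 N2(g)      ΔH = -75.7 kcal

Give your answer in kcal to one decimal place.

ΔH = -138.3 kcal

(a) as written: -282.3 kcal
(b) reversed: +68.3 kcal
(c): not needed.
(d) reversed: +75.7 kcal
Since enthalpy is a state function, ΔH = (-282.3) + (+68.3) + (+75.7) = -138.3 kcal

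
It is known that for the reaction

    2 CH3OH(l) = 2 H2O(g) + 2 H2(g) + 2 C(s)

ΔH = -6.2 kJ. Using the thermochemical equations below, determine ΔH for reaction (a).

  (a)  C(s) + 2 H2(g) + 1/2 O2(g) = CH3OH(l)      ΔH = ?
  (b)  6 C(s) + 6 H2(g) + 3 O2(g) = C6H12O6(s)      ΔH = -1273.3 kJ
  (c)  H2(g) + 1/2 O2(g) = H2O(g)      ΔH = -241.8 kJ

ΔH = -238.7 kJ

(a) reversed and × 2 (CH3OH(l) must end up as a reactant; scale by 2 for the 2 CH3OH(l)): contributes −2·x
(b): not needed (C6H12O6(s) appears nowhere else).
(c) × 2 (×2 to match 2 H2O(g) in the target): (2)·(-241.8) = -483.6 kJ
-6.2 = (-483.6) − 2·x
x = (-6.2 − (-483.6)) / (-2) = -238.7 kJ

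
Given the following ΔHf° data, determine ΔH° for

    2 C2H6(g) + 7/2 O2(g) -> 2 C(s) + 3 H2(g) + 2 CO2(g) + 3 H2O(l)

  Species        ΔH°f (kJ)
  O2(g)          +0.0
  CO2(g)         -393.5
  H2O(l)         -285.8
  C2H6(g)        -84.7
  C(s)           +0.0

ΔH° = -1475.0 kJ

ΔH°rxn = Σ nΔHf°(products) − Σ nΔHf°(reactants).
Products: 2·(+0.0) + 3·(+0.0) + 2·(-393.5) + 3·(-285.8) = -1644.4
Reactants: 2·(-84.7) + 7/2·(+0.0) = -169.4
ΔH° = (-1644.4) − (-169.4) = -1475.0 kJ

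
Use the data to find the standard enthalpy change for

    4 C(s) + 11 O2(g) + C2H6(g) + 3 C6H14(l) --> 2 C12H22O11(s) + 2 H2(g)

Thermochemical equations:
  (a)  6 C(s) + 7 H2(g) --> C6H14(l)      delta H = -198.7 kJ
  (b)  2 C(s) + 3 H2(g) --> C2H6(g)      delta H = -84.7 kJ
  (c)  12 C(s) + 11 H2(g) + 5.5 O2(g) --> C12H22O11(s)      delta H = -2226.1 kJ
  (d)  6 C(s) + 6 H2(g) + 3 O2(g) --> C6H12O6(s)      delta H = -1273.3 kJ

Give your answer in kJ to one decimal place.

delta H = -3771.4 kJ

(a) reversed and × 3 (C6H14(l) must end up as a reactant; scale by 3 for the 3 C6H14(l)): (-3)·(-198.7) = +596.1 kJ
(b) reversed (C2H6(g) must end up as a reactant): +84.7 kJ
(c) × 2 (scale by 2 for the 2 C12H22O11(s)): (2)·(-2226.1) = -4452.2 kJ
(d): not needed (C6H12O6(s) appears nowhere else).
Combining the equations, delta H = (+596.1) + (+84.7) + (-4452.2) = -3771.4 kJ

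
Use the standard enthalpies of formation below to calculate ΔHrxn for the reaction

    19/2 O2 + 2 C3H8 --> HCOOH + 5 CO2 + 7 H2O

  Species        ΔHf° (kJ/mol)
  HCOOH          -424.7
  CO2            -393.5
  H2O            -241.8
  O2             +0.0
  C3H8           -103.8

ΔHrxn = -3877.2 kJ/mol

Products: 1·(-424.7) + 5·(-393.5) + 7·(-241.8) = -4084.8
Reactants: 19/2·(+0.0) + 2·(-103.8) = -207.6
ΔHrxn = (-4084.8) − (-207.6) = -3877.2 kJ/mol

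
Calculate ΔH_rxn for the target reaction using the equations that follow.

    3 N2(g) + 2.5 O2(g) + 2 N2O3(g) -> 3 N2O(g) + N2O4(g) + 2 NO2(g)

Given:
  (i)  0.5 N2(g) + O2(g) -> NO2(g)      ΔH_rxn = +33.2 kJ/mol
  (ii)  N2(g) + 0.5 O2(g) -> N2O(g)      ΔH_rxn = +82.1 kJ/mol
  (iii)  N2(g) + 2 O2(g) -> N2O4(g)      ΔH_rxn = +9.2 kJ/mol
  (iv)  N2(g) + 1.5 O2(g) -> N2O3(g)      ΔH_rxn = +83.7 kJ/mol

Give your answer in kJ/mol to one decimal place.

ΔH_rxn = 154.5 kJ/mol

(i) × 2 (×2 to match 2 NO2(g) in the target): (2)·(+33.2) = +66.4 kJ/mol
(ii) × 3 (×3 to match 3 N2O(g) in the target): (3)·(+82.1) = +246.3 kJ/mol
(iii) as written (N2O4(g) already on the product side): +9.2 kJ/mol
(iv) reversed and × 2 (N2O3(g) must end up as a reactant; scale by 2 for the 2 N2O3(g)): (-2)·(+83.7) = -167.4 kJ/mol
By Hess's law, ΔH_rxn = (2)·(+33.2) + (3)·(+82.1) + (1)·(+9.2) + (-2)·(+83.7) = 154.5 kJ/mol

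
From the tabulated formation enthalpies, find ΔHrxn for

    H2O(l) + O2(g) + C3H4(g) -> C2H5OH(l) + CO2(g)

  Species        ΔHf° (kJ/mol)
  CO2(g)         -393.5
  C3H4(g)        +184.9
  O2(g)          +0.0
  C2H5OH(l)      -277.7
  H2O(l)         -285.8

Products: 1·(-277.7) + 1·(-393.5) = -671.2
Reactants: 1·(-285.8) + 1·(+0.0) + 1·(+184.9) = -100.9
ΔHrxn = (-671.2) − (-100.9) = -570.3 kJ/mol

ΔHrxn = -570.3 kJ/mol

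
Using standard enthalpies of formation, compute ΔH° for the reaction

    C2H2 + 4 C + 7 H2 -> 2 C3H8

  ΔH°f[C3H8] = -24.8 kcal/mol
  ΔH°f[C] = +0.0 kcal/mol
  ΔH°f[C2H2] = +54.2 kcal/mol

ΔH° = -103.8 kcal/mol

ΔH°rxn = Σ nΔHf°(products) − Σ nΔHf°(reactants).
Products: 2·(-24.8) = -49.6
Reactants: 1·(+54.2) + 4·(+0.0) + 7·(+0.0) = +54.2
ΔH° = (-49.6) − (+54.2) = -103.8 kcal/mol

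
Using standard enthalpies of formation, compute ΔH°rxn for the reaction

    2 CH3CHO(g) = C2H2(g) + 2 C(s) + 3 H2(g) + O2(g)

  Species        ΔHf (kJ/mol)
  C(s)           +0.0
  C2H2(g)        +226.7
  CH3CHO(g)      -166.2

Products: 1·(+226.7) + 2·(+0.0) + 3·(+0.0) + 1·(+0.0) = +226.7
Reactants: 2·(-166.2) = -332.4
ΔH°rxn = (+226.7) − (-332.4) = 559.1 kJ/mol

ΔH°rxn = 559.1 kJ/mol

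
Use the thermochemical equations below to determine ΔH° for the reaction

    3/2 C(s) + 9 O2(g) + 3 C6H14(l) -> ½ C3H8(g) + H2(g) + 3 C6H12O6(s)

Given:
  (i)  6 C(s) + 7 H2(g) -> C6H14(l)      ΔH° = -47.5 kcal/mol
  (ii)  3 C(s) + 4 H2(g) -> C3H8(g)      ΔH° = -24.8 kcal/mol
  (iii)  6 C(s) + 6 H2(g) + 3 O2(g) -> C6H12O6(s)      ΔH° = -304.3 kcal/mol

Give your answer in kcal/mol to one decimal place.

ΔH° = -782.8 kcal/mol

(i) reversed and × 3 (C6H14(l) must end up as a reactant; ×3 to match 3 C6H14(l) in the target): (-3)·(-47.5) = +142.5 kcal/mol
(ii) × 1/2 (scale by 1/2 for the 1/2 C3H8(g)): (1/2)·(-24.8) = -12.4 kcal/mol
(iii) × 3 (scale by 3 for the 3 C6H12O6(s)): (3)·(-304.3) = -912.9 kcal/mol
By Hess's law, ΔH° = (+142.5) + (-12.4) + (-912.9) = -782.8 kcal/mol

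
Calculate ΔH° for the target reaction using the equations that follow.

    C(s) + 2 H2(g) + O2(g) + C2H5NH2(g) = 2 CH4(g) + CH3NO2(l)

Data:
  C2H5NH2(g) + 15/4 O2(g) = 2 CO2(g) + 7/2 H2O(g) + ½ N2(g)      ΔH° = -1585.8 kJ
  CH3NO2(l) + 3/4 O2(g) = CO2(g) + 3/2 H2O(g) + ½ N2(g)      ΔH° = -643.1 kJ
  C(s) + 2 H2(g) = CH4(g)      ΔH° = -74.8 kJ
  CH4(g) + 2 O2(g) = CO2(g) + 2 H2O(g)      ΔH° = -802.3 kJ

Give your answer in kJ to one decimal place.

ΔH° = -215.2 kJ

equation 1 as written (C2H5NH2(g) already on the reactant side): -1585.8 kJ
equation 2 reversed (reverse to put CH3NO2(l) on the product side): +643.1 kJ
equation 3 as written (C(s) already on the reactant side): -74.8 kJ
equation 4 reversed: +802.3 kJ
Combining the equations, ΔH° = (-1585.8) + (+643.1) + (-74.8) + (+802.3) = -215.2 kJ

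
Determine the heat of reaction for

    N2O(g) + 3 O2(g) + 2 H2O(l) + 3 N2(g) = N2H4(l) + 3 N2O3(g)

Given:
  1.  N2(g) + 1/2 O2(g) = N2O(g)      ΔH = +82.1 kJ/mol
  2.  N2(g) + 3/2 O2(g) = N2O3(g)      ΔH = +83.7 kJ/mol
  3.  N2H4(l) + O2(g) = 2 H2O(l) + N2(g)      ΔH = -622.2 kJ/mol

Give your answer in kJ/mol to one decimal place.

ΔH = 791.2 kJ/mol

eq. 1 reversed: -82.1 kJ/mol
eq. 2 × 3: (3)·(+83.7) = +251.1 kJ/mol
eq. 3 reversed: +622.2 kJ/mol
Since enthalpy is a state function, ΔH = (-1)·(+82.1) + (3)·(+83.7) + (-1)·(-622.2) = 791.2 kJ/mol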